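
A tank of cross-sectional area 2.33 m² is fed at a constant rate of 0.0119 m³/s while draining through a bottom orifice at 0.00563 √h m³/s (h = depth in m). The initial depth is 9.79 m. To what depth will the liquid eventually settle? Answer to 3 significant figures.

Accumulation of liquid (constant cross-section A): A dh/dt = Q_in − 0.00563 √h. At steady state dh/dt = 0:
Q_in = 0.00563 √h_ss ⇒ √h_ss = 0.0119/0.00563 = 2.1137.
h_ss = 2.1137² = 4.4676 m. (Since h₀ = 9.79 m > h_ss, the level will fall toward this value.)

4.47 m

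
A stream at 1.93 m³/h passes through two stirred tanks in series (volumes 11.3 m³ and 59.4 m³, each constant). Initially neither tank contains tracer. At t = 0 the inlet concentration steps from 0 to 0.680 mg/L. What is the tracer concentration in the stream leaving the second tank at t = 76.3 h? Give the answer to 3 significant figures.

Each tank obeys Vᵢ dCᵢ/dt = Q(Cᵢ₋₁ − Cᵢ), so τᵢ = Vᵢ/Q.
τ₁ = 11.3/1.93 = 5.8549 h; τ₂ = 59.4/1.93 = 30.777 h.
Solving the cascade with C₁(0)=C₂(0)=0 gives C₂(t) = C_in[1 − (τ₁ e^(−t/τ₁) − τ₂ e^(−t/τ₂))/(τ₁ − τ₂)].
At t = 76.3: e^(−t/τ₁) = 2.1896e-06, e^(−t/τ₂) = 0.083818.
C₂ = 0.680·[1 − (5.8549·2.1896e-06 − 30.777·0.083818)/(-24.922)] = 0.680·0.89649 = 0.60961 mg/L.

0.610 mg/L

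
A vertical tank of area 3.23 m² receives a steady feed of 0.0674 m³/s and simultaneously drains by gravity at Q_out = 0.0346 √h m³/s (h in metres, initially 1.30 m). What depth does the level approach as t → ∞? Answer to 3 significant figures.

Unsteady balance on liquid volume: A dh/dt = Q_in − 0.0346 √h. At steady state dh/dt = 0:
Q_in = 0.0346 √h_ss ⇒ √h_ss = 0.0674/0.0346 = 1.9480.
h_ss = 1.9480² = 3.7946 m. (Since h₀ = 1.30 m < h_ss, the level will rise toward this value.)

3.79 m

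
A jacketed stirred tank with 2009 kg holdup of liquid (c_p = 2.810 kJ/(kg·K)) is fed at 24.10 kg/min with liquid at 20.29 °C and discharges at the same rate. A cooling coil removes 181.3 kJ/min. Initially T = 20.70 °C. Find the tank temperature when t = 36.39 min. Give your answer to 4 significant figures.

19.61 °C

M c_p dT/dt = ṁ c_p (T_in − T) − Q̇.
Rearrange: dT/dt = (T_ss − T)/τ with τ = M/ṁ = 83.3610 min and T_ss = T_in − Q̇/(ṁ c_p) = 17.6128 °C.
T approaches T_ss exponentially: T(t) = T_ss + (T₀ − T_ss) e^(−t/τ).
T(36.39) = 17.6128 + (3.08716)·e^(−36.39/83.3610) = 17.6128 + (3.08716)·0.646272 = 19.6080 °C.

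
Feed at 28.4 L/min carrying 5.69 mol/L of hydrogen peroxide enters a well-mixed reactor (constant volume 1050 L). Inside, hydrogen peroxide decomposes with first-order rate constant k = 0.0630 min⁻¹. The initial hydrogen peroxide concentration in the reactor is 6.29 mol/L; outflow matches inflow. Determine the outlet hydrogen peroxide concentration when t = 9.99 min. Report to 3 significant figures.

Accumulation = in − out − consumed: V dC/dt = Q C_in − Q C − k V C.
This is linear with rate a = Q/V + k = 0.090048 min⁻¹.
C_ss = Q C_in/(Q + kV) = 1.7091 mol/L; C(t) = C_ss + (C₀ − C_ss) e^(−a t).
C(9.99) = 1.7091 + (4.5809)·e^(−0.090048·9.99) = 1.7091 + (4.5809)·0.40674 = 3.5723 mol/L.

3.57 mol/L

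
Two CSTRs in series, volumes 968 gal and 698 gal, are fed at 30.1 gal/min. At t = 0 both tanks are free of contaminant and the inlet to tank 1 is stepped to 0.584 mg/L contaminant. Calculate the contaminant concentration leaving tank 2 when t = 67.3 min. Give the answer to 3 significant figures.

Time constants: τᵢ = Vᵢ/Q for each well-mixed tank.
τ₁ = 968/30.1 = 32.159 min; τ₂ = 698/30.1 = 23.189 min.
Tank 1: C₁ = C_in(1 − e^(−t/τ₁)). Tank 2 (τ₁ ≠ τ₂): C₂ = C_in[1 − (τ₁ e^(−t/τ₁) − τ₂ e^(−t/τ₂))/(τ₁ − τ₂)].
At t = 67.3: e^(−t/τ₁) = 0.12335, e^(−t/τ₂) = 0.054903.
C₂ = 0.584·[1 − (32.159·0.12335 − 23.189·0.054903)/(8.9701)] = 0.584·0.69969 = 0.40862 mg/L.

0.409 mg/L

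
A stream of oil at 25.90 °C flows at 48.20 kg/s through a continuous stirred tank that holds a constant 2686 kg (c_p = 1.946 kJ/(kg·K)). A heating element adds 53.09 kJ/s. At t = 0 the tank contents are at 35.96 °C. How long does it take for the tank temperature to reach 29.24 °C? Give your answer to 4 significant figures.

68.56 s

M c_p dT/dt = ṁ c_p (T_in − T) + Q̇.
τ = M/ṁ = 55.7261 s; T_ss = T_in + Q̇/(ṁ c_p) = 26.4660 °C.
T(t) = T_ss + (T₀ − T_ss) e^(−t/τ). Set T = 29.24:
e^(−t/τ) = (29.24 − 26.4660)/(35.96 − 26.4660) = 0.292184
t = −55.7261 · ln(0.292184) = 68.5639 s.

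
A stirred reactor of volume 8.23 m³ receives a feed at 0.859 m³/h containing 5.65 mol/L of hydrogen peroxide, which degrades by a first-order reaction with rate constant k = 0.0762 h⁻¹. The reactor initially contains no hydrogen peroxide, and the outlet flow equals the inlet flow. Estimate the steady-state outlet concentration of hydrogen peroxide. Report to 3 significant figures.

3.27 mol/L

Accumulation = in − out − consumed: V dC/dt = Q C_in − Q C − k V C.
Steady state (dC/dt = 0): C_ss = Q C_in/(Q + kV) = C_in/(1 + kV/Q).
C_ss = 0.859·5.65/(0.859 + 0.0762·8.23) = 4.8533/1.4861 = 3.2658 mol/L.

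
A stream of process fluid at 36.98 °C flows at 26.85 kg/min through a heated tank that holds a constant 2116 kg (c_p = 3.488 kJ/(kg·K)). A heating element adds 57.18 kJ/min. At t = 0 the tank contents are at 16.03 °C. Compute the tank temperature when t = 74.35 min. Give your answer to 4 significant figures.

29.20 °C

M c_p dT/dt = ṁ c_p (T_in − T) + Q̇.
Rearrange: dT/dt = (T_ss − T)/τ with τ = M/ṁ = 78.8082 min and T_ss = T_in + Q̇/(ṁ c_p) = 37.5906 °C.
Integrating: T(t) = T_ss + (T₀ − T_ss) e^(−t/τ).
T(74.35) = 37.5906 + (-21.5606)·e^(−74.35/78.8082) = 37.5906 + (-21.5606)·0.389290 = 29.1972 °C.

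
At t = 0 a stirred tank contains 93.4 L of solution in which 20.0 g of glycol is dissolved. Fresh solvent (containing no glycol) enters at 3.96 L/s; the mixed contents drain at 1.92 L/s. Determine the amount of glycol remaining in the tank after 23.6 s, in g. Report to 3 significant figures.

13.5 g

Let m(t) be the amount of glycol. Volume: V(t) = V₀ + (Q_in − Q_out) t = 93.4 + 2.0400 t; V(23.6) = 141.54 L.
No glycol enters, so dm/dt = −Q_out · (m/V).
Separate: dm/m = −Q_out dt/V(t) ⇒ ln(m/m₀) = −(Q_out/(Q_in−Q_out)) ln(V/V₀).
m = m₀ (V₀/V)^(Q_out/(Q_in−Q_out)) = 20.0 × (93.4/141.54)^(0.94118) = 13.524 g.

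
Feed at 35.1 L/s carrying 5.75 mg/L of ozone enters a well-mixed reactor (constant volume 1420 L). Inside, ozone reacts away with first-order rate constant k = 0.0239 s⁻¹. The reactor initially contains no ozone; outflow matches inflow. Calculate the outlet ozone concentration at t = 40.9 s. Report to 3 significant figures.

Accumulation = in − out − consumed: V dC/dt = Q C_in − Q C − k V C.
This is linear with rate a = Q/V + k = 0.048618 s⁻¹.
C_ss = Q C_in/(Q + kV) = 2.9234 mg/L; C(t) = C_ss + (C₀ − C_ss) e^(−a t).
C(40.9) = 2.9234 + (-2.9234)·e^(−0.048618·40.9) = 2.9234 + (-2.9234)·0.13690 = 2.5232 mg/L.

2.52 mg/L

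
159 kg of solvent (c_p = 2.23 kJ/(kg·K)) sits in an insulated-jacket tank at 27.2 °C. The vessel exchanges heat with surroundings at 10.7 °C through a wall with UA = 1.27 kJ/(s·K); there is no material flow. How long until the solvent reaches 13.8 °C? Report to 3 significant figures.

Lumped-capacitance energy balance: M c_p dT/dt = UA(T_amb − T).
τ = M c_p/UA = 279.19 s; T_ss = T_amb = 10.700 °C.
T(t) = T_ss + (T₀ − T_ss)e^(−t/τ); set T = 13.8:
t = −τ ln[(T − T_ss)/(T₀ − T_ss)] = −279.19 · ln(0.18788) = 466.79 s.

467 s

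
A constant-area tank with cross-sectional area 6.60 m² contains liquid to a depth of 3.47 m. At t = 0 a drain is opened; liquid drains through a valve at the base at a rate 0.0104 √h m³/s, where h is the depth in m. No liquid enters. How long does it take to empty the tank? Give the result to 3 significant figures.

With no inflow, A dh/dt = −0.0104 √h.
∫ h^(−1/2) dh = −(0.0104/A) ∫ dt, giving 2√h = 2√h₀ − (0.0104/A) t.
Set h = 0: 2√h₀ = (0.0104/A) t_empty ⇒ t_empty = 2A√h₀/0.0104.
t_empty = 2·6.60·√3.47/0.0104 = 13.200·1.8628/0.0104 = 2364.3 s.

2360 s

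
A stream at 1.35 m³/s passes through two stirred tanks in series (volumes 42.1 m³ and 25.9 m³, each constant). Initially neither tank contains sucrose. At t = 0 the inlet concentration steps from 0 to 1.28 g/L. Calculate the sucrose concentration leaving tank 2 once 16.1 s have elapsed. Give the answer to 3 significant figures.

Time constants: τᵢ = Vᵢ/Q for each well-mixed tank.
τ₁ = 42.1/1.35 = 31.185 s; τ₂ = 25.9/1.35 = 19.185 s.
Solving the cascade with C₁(0)=C₂(0)=0 gives C₂(t) = C_in[1 − (τ₁ e^(−t/τ₁) − τ₂ e^(−t/τ₂))/(τ₁ − τ₂)].
At t = 16.1: e^(−t/τ₁) = 0.59674, e^(−t/τ₂) = 0.43206.
C₂ = 1.28·[1 − (31.185·0.59674 − 19.185·0.43206)/(12.000)] = 1.28·0.13997 = 0.17916 g/L.

0.179 g/L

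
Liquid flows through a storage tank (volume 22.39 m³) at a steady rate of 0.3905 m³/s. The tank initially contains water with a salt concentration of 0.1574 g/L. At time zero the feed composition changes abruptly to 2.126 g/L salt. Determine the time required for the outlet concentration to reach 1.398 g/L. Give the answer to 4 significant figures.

57.04 s

Species balance: V dC/dt = Q(C_in − C) ⇒ τ = V/Q = 57.3367 s.
C(t) = C_in + (C₀ − C_in) e^(−t/τ). Set C = 1.398 and solve for t:
e^(−t/τ) = (C − C_in)/(C₀ − C_in) = (1.398 − 2.126)/(0.1574 − 2.126) = 0.369806
t = −τ ln(…) = 57.3367 × 0.994777 = 57.0373 s.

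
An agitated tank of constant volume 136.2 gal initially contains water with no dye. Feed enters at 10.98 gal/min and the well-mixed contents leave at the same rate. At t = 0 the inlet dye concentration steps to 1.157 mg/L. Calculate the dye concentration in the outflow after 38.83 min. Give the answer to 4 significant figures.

1.106 mg/L

Accumulation = in − out for the solute gives V dC/dt = Q(C_in − C).
So dC/dt = (C_in − C)/τ with τ = V/Q = 136.2/10.98 = 12.4044 min.
Solution: C(t) = C_in + (C₀ − C_in) e^(−t/τ).
C(38.83) = 1.157 + (0 − 1.157)·e^(−38.83/12.4044) = 1.157 + (-1.15700)·0.0437026 = 1.10644 mg/L.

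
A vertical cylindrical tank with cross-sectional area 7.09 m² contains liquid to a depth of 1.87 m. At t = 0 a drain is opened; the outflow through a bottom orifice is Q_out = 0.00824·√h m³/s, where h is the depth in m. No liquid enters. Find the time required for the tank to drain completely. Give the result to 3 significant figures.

A dh/dt = −Q_out = −0.00824 √h.
Separate and integrate: 2(√h − √h₀) = −(0.00824/A) t.
Tank is empty when √h = 0: t_empty = 2A√h₀/0.00824.
t_empty = 2·7.09·√1.87/0.00824 = 14.180·1.3675/0.00824 = 2353.3 s.

2350 s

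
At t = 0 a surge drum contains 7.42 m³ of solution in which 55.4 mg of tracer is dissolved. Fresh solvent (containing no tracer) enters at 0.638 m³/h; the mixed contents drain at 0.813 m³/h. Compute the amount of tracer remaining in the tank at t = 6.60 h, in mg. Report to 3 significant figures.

25.2 mg

Total volume: dV/dt = Q_in − Q_out = -0.17500 m³/h, so V(t) = 7.42 − 0.17500 t and V(6.60) = 6.2650 m³.
No tracer enters, so dm/dt = −Q_out · (m/V).
dm/m = −Q_out dt/(V₀ − 0.17500 t); integrating gives ln(m/m₀) = −(Q_out/(Q_in−Q_out)) ln(V/V₀).
m = m₀ (V₀/V)^(Q_out/(Q_in−Q_out)) = 55.4 × (7.42/6.2650)^(-4.6457) = 25.242 mg.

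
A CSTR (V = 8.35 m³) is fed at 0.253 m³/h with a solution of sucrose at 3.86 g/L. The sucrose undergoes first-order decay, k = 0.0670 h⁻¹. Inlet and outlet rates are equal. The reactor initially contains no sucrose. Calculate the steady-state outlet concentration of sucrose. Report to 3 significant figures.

1.20 g/L

Species balance: V dC/dt = Q C_in − Q C − k V C.
Steady state (dC/dt = 0): C_ss = Q C_in/(Q + kV) = C_in/(1 + kV/Q).
C_ss = 0.253·3.86/(0.253 + 0.0670·8.35) = 0.97658/0.81245 = 1.2020 g/L.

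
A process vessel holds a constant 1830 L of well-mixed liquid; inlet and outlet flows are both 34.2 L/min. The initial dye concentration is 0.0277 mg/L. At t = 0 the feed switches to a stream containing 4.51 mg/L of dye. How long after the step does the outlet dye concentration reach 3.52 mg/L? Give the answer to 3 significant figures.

80.8 min

Species balance: V dC/dt = Q(C_in − C) ⇒ τ = V/Q = 53.509 min.
C(t) = C_in + (C₀ − C_in) e^(−t/τ). Set C = 3.52 and solve for t:
e^(−t/τ) = (C − C_in)/(C₀ − C_in) = (3.52 − 4.51)/(0.0277 − 4.51) = 0.22087
t = −τ ln(…) = 53.509 × 1.5102 = 80.808 min.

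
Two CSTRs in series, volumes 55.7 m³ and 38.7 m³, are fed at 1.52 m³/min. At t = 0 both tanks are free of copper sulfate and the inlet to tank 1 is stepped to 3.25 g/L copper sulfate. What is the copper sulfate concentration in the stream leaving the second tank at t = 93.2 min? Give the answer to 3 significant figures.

Species balance on tank i: dCᵢ/dt = (Cᵢ₋₁ − Cᵢ)/τᵢ with τᵢ = Vᵢ/Q.
τ₁ = 55.7/1.52 = 36.645 min; τ₂ = 38.7/1.52 = 25.461 min.
Solving the cascade with C₁(0)=C₂(0)=0 gives C₂(t) = C_in[1 − (τ₁ e^(−t/τ₁) − τ₂ e^(−t/τ₂))/(τ₁ − τ₂)].
At t = 93.2: e^(−t/τ₁) = 0.078603, e^(−t/τ₂) = 0.025718.
C₂ = 3.25·[1 − (36.645·0.078603 − 25.461·0.025718)/(11.184)] = 3.25·0.80100 = 2.6033 g/L.

2.60 g/L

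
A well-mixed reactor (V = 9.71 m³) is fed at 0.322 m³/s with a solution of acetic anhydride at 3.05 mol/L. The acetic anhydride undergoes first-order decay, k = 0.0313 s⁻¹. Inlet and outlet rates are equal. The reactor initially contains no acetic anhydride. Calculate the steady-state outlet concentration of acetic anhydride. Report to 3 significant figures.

1.57 mol/L

Accumulation = in − out − consumed: V dC/dt = Q C_in − Q C − k V C.
At steady state: 0 = Q C_in − (Q + kV) C_ss, so C_ss = Q C_in/(Q + kV).
C_ss = 0.322·3.05/(0.322 + 0.0313·9.71) = 0.98210/0.62592 = 1.5690 mol/L.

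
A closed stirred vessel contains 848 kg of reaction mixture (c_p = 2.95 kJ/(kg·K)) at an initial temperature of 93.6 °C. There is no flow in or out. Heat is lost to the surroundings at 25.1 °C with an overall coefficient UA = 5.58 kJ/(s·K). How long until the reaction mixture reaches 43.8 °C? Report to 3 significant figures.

582 s

Lumped-capacitance energy balance: M c_p dT/dt = UA(T_amb − T).
τ = M c_p/UA = 448.32 s; T_ss = T_amb = 25.100 °C.
T(t) = T_ss + (T₀ − T_ss)e^(−t/τ); set T = 43.8:
t = −τ ln[(T − T_ss)/(T₀ − T_ss)] = −448.32 · ln(0.27299) = 582.05 s.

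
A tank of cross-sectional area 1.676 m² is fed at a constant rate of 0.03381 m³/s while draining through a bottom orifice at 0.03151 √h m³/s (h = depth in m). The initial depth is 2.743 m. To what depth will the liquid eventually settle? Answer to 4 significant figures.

Level balance: A dh/dt = 0.03381 − 0.03151 √h. Setting dh/dt = 0:
Q_in = 0.03151 √h_ss ⇒ √h_ss = 0.03381/0.03151 = 1.07299.
h_ss = 1.07299² = 1.15131 m. (Since h₀ = 2.743 m > h_ss, the level will fall toward this value.)

1.151 m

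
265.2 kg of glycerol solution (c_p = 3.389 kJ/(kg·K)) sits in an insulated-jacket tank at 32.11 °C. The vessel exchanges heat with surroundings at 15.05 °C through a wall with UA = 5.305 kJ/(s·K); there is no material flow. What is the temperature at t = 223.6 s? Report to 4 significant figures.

19.61 °C

M c_p dT/dt = −UA(T − T_amb).
dT/dt = (T_ss − T)/τ with T_ss = T_amb = 15.0500 °C, τ = M c_p/UA = 265.2·3.389/5.305 = 169.418 s.
Solution: T(t) = T_ss + (T₀ − T_ss) e^(−t/τ).
T(223.6) = 15.0500 + (17.0600)·0.267186 = 19.6082 °C.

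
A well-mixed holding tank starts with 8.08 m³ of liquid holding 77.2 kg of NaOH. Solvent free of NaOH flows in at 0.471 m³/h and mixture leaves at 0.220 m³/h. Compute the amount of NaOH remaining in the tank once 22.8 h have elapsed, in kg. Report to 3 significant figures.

48.3 kg

Let m(t) be the amount of NaOH. Volume: V(t) = V₀ + (Q_in − Q_out) t = 8.08 + 0.25100 t; V(22.8) = 13.803 m³.
Solute balance: dm/dt = 0 − Q_out C = −Q_out m/V(t).
dm/m = −Q_out dt/(V₀ + 0.25100 t); integrating gives ln(m/m₀) = −(Q_out/(Q_in−Q_out)) ln(V/V₀).
m = m₀ (V₀/V)^(Q_out/(Q_in−Q_out)) = 77.2 × (8.08/13.803)^(0.87649) = 48.282 kg.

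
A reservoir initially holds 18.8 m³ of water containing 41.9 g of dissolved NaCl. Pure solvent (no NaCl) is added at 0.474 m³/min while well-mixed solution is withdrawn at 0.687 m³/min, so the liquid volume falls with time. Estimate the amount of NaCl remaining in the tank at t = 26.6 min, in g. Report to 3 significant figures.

Total volume: dV/dt = Q_in − Q_out = -0.21300 m³/min, so V(t) = 18.8 − 0.21300 t and V(26.6) = 13.134 m³.
No NaCl enters, so dm/dt = −Q_out · (m/V).
Separate: dm/m = −Q_out dt/V(t) ⇒ ln(m/m₀) = −(Q_out/(Q_in−Q_out)) ln(V/V₀).
m = m₀ (V₀/V)^(Q_out/(Q_in−Q_out)) = 41.9 × (18.8/13.134)^(-3.2254) = 13.178 g.

13.2 g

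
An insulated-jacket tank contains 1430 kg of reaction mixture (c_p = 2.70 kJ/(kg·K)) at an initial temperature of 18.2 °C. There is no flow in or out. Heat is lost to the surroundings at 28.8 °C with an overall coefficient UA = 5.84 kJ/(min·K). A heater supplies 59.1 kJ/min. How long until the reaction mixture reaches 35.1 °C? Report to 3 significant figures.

Lumped-capacitance energy balance: M c_p dT/dt = UA(T_amb − T) + Q̇.
τ = M c_p/UA = 661.13 min; T_ss = T_amb + Q̇/UA = 28.8 + 59.1/5.84 = 38.920 °C.
T(t) = T_ss + (T₀ − T_ss)e^(−t/τ); set T = 35.1:
t = −τ ln[(T − T_ss)/(T₀ − T_ss)] = −661.13 · ln(0.18436) = 1117.9 min.

1120 min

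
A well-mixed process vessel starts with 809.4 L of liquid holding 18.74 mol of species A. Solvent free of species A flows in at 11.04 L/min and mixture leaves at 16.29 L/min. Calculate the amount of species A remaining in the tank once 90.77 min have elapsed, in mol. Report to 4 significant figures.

1.189 mol

Let m(t) be the amount of species A. Volume: V(t) = V₀ + (Q_in − Q_out) t = 809.4 − 5.25000 t; V(90.77) = 332.858 L.
Species balance (pure solvent in): dm/dt = −Q_out · m/V(t).
dm/m = −Q_out dt/(V₀ − 5.25000 t); integrating gives ln(m/m₀) = −(Q_out/(Q_in−Q_out)) ln(V/V₀).
m = m₀ (V₀/V)^(Q_out/(Q_in−Q_out)) = 18.74 × (809.4/332.858)^(-3.10286) = 1.18949 mol.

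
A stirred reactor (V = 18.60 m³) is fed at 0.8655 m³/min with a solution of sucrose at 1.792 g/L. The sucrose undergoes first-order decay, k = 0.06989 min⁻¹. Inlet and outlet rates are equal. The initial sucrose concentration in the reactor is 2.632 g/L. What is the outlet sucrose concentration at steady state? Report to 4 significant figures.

0.7162 g/L

V dC/dt = Q(C_in − C) − k V C.
At steady state: 0 = Q C_in − (Q + kV) C_ss, so C_ss = Q C_in/(Q + kV).
C_ss = 0.8655·1.792/(0.8655 + 0.06989·18.60) = 1.55098/2.16545 = 0.716236 g/L.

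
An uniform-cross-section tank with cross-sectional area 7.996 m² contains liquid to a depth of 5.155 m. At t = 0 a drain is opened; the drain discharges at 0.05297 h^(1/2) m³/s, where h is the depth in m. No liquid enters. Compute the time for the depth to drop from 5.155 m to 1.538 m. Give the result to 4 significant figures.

311.1 s

With no inflow, A dh/dt = −0.05297 √h.
This is separable: 2 d(√h)/dt = −0.05297/A, so √h = √h₀ − (0.05297/(2A)) t.
t = 2A(√h₀ − √h)/0.05297 = 2·7.996·(√5.155 − √1.538)/0.05297
  = 15.9920 × (2.27046 − 1.24016) / 0.05297 = 311.055 s.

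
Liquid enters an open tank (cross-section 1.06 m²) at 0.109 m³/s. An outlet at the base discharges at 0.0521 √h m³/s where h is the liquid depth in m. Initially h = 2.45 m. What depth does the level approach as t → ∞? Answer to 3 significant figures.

4.38 m

Accumulation of liquid (constant cross-section A): A dh/dt = Q_in − 0.0521 √h. At steady state dh/dt = 0:
Q_in = 0.0521 √h_ss ⇒ √h_ss = 0.109/0.0521 = 2.0921.
h_ss = 2.0921² = 4.3770 m. (Since h₀ = 2.45 m < h_ss, the level will rise toward this value.)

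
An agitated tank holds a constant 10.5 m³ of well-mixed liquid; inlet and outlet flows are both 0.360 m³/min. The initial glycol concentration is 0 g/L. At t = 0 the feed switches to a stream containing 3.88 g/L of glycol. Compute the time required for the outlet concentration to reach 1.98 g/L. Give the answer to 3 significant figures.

Species balance: V dC/dt = Q(C_in − C) ⇒ τ = V/Q = 29.167 min.
C(t) = C_in + (C₀ − C_in) e^(−t/τ). Set C = 1.98 and solve for t:
e^(−t/τ) = (C − C_in)/(C₀ − C_in) = (1.98 − 3.88)/(0 − 3.88) = 0.48969
t = −τ ln(…) = 29.167 × 0.71398 = 20.824 min.

20.8 min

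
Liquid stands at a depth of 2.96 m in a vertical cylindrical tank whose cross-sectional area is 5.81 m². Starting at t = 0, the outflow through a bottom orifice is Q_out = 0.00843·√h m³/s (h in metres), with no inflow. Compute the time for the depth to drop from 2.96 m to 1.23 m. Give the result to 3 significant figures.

A dh/dt = −Q_out = −0.00843 √h.
∫ h^(−1/2) dh = −(0.00843/A) ∫ dt, giving 2√h = 2√h₀ − (0.00843/A) t.
t = 2A(√h₀ − √h)/0.00843 = 2·5.81·(√2.96 − √1.23)/0.00843
  = 11.620 × (1.7205 − 1.1091) / 0.00843 = 842.78 s.

843 s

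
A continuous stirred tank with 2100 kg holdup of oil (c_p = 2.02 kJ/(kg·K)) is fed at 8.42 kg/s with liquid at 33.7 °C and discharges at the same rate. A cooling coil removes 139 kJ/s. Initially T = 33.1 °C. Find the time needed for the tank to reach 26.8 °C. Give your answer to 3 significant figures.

445 s

M c_p dT/dt = ṁ c_p (T_in − T) − Q̇.
τ = M/ṁ = 249.41 s; T_ss = T_in − Q̇/(ṁ c_p) = 25.528 °C.
T(t) = T_ss + (T₀ − T_ss) e^(−t/τ). Set T = 26.8:
e^(−t/τ) = (26.8 − 25.528)/(33.1 − 25.528) = 0.16803
t = −249.41 · ln(0.16803) = 444.84 s.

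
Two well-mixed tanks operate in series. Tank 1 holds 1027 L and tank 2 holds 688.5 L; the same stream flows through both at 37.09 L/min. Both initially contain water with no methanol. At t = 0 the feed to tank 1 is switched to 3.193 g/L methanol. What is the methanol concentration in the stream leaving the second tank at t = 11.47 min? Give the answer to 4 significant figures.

Species balance on tank i: dCᵢ/dt = (Cᵢ₋₁ − Cᵢ)/τᵢ with τᵢ = Vᵢ/Q.
τ₁ = 1027/37.09 = 27.6894 min; τ₂ = 688.5/37.09 = 18.5630 min.
Tank 1: C₁ = C_in(1 − e^(−t/τ₁)). Tank 2 (τ₁ ≠ τ₂): C₂ = C_in[1 − (τ₁ e^(−t/τ₁) − τ₂ e^(−t/τ₂))/(τ₁ − τ₂)].
At t = 11.47: e^(−t/τ₁) = 0.660844, e^(−t/τ₂) = 0.539077.
C₂ = 3.193·[1 − (27.6894·0.660844 − 18.5630·0.539077)/(9.12645)] = 3.193·0.0914855 = 0.292113 g/L.

0.2921 g/L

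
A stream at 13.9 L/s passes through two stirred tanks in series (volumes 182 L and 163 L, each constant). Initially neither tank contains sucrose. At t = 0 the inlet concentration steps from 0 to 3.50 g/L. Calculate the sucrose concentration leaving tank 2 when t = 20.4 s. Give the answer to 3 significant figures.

Each tank obeys Vᵢ dCᵢ/dt = Q(Cᵢ₋₁ − Cᵢ), so τᵢ = Vᵢ/Q.
τ₁ = 182/13.9 = 13.094 s; τ₂ = 163/13.9 = 11.727 s.
Tank 1: C₁ = C_in(1 − e^(−t/τ₁)). Tank 2 (τ₁ ≠ τ₂): C₂ = C_in[1 − (τ₁ e^(−t/τ₁) − τ₂ e^(−t/τ₂))/(τ₁ − τ₂)].
At t = 20.4: e^(−t/τ₁) = 0.21055, e^(−t/τ₂) = 0.17559.
C₂ = 3.50·[1 − (13.094·0.21055 − 11.727·0.17559)/(1.3669)] = 3.50·0.48947 = 1.7131 g/L.

1.71 g/L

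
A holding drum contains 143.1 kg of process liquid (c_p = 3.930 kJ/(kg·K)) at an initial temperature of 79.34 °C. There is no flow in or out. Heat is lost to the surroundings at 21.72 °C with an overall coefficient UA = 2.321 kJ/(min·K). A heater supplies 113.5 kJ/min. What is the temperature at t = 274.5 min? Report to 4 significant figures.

73.43 °C

Heat balance on the well-mixed liquid: M c_p dT/dt = −UA(T − T_amb) + Q̇.
dT/dt = (T_ss − T)/τ with T_ss = T_amb + Q̇/UA = 21.72 + 113.5/2.321 = 70.6213 °C, τ = M c_p/UA = 143.1·3.930/2.321 = 242.302 min.
Solution: T(t) = T_ss + (T₀ − T_ss) e^(−t/τ).
T(274.5) = 70.6213 + (8.71866)·0.322103 = 73.4296 °C.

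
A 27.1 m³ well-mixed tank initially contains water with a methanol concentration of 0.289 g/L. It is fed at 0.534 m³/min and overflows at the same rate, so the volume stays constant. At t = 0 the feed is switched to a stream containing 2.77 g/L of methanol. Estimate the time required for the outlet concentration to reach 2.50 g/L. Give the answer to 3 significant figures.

Species balance: V dC/dt = Q(C_in − C) ⇒ τ = V/Q = 50.749 min.
C(t) = C_in + (C₀ − C_in) e^(−t/τ). Set C = 2.50 and solve for t:
e^(−t/τ) = (C − C_in)/(C₀ − C_in) = (2.50 − 2.77)/(0.289 − 2.77) = 0.10883
t = −τ ln(…) = 50.749 × 2.2180 = 112.56 min.

113 min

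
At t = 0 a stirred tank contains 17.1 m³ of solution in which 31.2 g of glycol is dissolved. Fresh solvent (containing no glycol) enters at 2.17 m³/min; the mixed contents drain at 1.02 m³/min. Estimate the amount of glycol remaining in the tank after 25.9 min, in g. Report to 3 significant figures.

12.8 g

Total volume: dV/dt = Q_in − Q_out = 1.1500 m³/min, so V(t) = 17.1 + 1.1500 t and V(25.9) = 46.885 m³.
Species balance (pure solvent in): dm/dt = −Q_out · m/V(t).
Separate: dm/m = −Q_out dt/V(t) ⇒ ln(m/m₀) = −(Q_out/(Q_in−Q_out)) ln(V/V₀).
m = m₀ (V₀/V)^(Q_out/(Q_in−Q_out)) = 31.2 × (17.1/46.885)^(0.88696) = 12.754 g.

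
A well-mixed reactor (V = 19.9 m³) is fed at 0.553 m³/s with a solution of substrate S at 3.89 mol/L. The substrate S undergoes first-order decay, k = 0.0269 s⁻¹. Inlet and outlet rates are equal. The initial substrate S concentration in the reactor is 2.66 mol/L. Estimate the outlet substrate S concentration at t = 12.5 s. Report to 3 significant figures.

2.32 mol/L

V dC/dt = Q(C_in − C) − k V C.
This is linear with rate a = Q/V + k = 0.054689 s⁻¹.
C_ss = Q C_in/(Q + kV) = 1.9766 mol/L; C(t) = C_ss + (C₀ − C_ss) e^(−a t).
C(12.5) = 1.9766 + (0.68338)·e^(−0.054689·12.5) = 1.9766 + (0.68338)·0.50479 = 2.3216 mol/L.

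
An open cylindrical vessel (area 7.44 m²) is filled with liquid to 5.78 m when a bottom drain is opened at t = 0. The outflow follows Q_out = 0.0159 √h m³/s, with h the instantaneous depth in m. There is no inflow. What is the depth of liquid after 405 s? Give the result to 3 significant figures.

With no inflow, A dh/dt = −0.0159 √h.
This is separable: 2 d(√h)/dt = −0.0159/A, so √h = √h₀ − (0.0159/(2A)) t.
√h = √5.78 − 0.0159·405/(2·7.44) = 2.4042 − 0.43276 = 1.9714.
h = 1.9714² = 3.8864 m.

3.89 m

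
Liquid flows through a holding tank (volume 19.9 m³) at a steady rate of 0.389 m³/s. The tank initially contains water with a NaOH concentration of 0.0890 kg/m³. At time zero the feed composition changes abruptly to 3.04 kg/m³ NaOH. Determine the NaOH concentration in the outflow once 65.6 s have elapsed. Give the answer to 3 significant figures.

Accumulation = in − out for the solute gives V dC/dt = Q(C_in − C).
So dC/dt = (C_in − C)/τ with τ = V/Q = 19.9/0.389 = 51.157 s.
Integrating: C(t) = C_in + (C₀ − C_in) e^(−t/τ).
C(65.6) = 3.04 + (0.0890 − 3.04)·e^(−65.6/51.157) = 3.04 + (-2.9510)·0.27739 = 2.2214 kg/m³.

2.22 kg/m³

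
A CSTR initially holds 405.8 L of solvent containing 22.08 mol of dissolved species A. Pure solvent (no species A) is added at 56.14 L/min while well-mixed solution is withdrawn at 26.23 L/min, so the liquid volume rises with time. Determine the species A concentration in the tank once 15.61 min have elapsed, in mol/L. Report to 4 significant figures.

Total volume: dV/dt = Q_in − Q_out = 29.9100 L/min, so V(t) = 405.8 + 29.9100 t and V(15.61) = 872.695 L.
Solute balance: dm/dt = 0 − Q_out C = −Q_out m/V(t).
dm/m = −Q_out dt/(V₀ + 29.9100 t); integrating gives ln(m/m₀) = −(Q_out/(Q_in−Q_out)) ln(V/V₀).
m = m₀ (V₀/V)^(Q_out/(Q_in−Q_out)) = 22.08 × (405.8/872.695)^(0.876964) = 11.2814 mol.
C = m/V = 11.2814/872.695 = 0.0129271 mol/L.

0.01293 mol/L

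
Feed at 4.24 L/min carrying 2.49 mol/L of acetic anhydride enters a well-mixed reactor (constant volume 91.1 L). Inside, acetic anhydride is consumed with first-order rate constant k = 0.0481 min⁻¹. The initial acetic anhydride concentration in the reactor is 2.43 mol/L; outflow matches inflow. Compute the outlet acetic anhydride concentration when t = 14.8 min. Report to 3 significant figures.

1.52 mol/L

V dC/dt = Q(C_in − C) − k V C.
This is linear with rate a = Q/V + k = 0.094642 min⁻¹.
C_ss = Q C_in/(Q + kV) = 1.2245 mol/L; C(t) = C_ss + (C₀ − C_ss) e^(−a t).
C(14.8) = 1.2245 + (1.2055)·e^(−0.094642·14.8) = 1.2245 + (1.2055)·0.24642 = 1.5216 mol/L.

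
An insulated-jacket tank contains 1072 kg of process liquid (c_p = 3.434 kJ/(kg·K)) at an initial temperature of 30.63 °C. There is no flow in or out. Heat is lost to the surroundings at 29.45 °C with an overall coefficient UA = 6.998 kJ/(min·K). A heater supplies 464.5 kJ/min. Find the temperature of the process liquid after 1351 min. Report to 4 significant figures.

M c_p dT/dt = −UA(T − T_amb) + Q̇.
dT/dt = (T_ss − T)/τ with T_ss = T_amb + Q̇/UA = 29.45 + 464.5/6.998 = 95.8261 °C, τ = M c_p/UA = 1072·3.434/6.998 = 526.043 min.
Integrating: T(t) = T_ss + (T₀ − T_ss) e^(−t/τ).
T(1351) = 95.8261 + (-65.1961)·0.0766710 = 90.8275 °C.

90.83 °C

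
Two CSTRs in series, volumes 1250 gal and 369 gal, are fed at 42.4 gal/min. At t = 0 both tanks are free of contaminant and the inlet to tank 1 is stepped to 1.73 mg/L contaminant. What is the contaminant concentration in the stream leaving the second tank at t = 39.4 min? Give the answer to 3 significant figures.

Each tank obeys Vᵢ dCᵢ/dt = Q(Cᵢ₋₁ − Cᵢ), so τᵢ = Vᵢ/Q.
τ₁ = 1250/42.4 = 29.481 min; τ₂ = 369/42.4 = 8.7028 min.
Tank 1: C₁ = C_in(1 − e^(−t/τ₁)). Tank 2 (τ₁ ≠ τ₂): C₂ = C_in[1 − (τ₁ e^(−t/τ₁) − τ₂ e^(−t/τ₂))/(τ₁ − τ₂)].
At t = 39.4: e^(−t/τ₁) = 0.26278, e^(−t/τ₂) = 0.010810.
C₂ = 1.73·[1 − (29.481·0.26278 − 8.7028·0.010810)/(20.778)] = 1.73·0.63169 = 1.0928 mg/L.

1.09 mg/L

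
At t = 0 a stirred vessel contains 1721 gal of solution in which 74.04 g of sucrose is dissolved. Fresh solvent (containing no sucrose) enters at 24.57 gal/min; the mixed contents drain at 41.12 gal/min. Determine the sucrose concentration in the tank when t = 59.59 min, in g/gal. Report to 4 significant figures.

0.01216 g/gal

Let m(t) be the amount of sucrose. Volume: V(t) = V₀ + (Q_in − Q_out) t = 1721 − 16.5500 t; V(59.59) = 734.786 gal.
Species balance (pure solvent in): dm/dt = −Q_out · m/V(t).
dm/m = −Q_out dt/(V₀ − 16.5500 t); integrating gives ln(m/m₀) = −(Q_out/(Q_in−Q_out)) ln(V/V₀).
m = m₀ (V₀/V)^(Q_out/(Q_in−Q_out)) = 74.04 × (1721/734.786)^(-2.48459) = 8.93533 g.
C = m/V = 8.93533/734.786 = 0.0121605 g/gal.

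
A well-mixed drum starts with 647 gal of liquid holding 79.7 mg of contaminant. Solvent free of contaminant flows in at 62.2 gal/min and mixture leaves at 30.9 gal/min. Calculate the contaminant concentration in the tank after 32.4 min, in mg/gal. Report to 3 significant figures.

0.0189 mg/gal

Let m(t) be the amount of contaminant. Volume: V(t) = V₀ + (Q_in − Q_out) t = 647 + 31.300 t; V(32.4) = 1661.1 gal.
Solute balance: dm/dt = 0 − Q_out C = −Q_out m/V(t).
Separate: dm/m = −Q_out dt/V(t) ⇒ ln(m/m₀) = −(Q_out/(Q_in−Q_out)) ln(V/V₀).
m = m₀ (V₀/V)^(Q_out/(Q_in−Q_out)) = 79.7 × (647/1661.1)^(0.98722) = 31.419 mg.
C = m/V = 31.419/1661.1 = 0.018914 mg/gal.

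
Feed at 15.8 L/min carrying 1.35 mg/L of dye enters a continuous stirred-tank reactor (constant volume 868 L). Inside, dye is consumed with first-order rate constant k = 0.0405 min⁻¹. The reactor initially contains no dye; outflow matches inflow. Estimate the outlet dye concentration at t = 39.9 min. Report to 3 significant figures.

0.378 mg/L

Accumulation = in − out − consumed: V dC/dt = Q C_in − Q C − k V C.
dC/dt = (Q/V) C_in − (Q/V + k) C; effective rate a = Q/V + k = 0.018203 + 0.0405 = 0.058703 min⁻¹.
C_ss = Q C_in/(Q + kV) = 0.41861 mg/L; C(t) = C_ss + (C₀ − C_ss) e^(−a t).
C(39.9) = 0.41861 + (-0.41861)·e^(−0.058703·39.9) = 0.41861 + (-0.41861)·0.096112 = 0.37838 mg/L.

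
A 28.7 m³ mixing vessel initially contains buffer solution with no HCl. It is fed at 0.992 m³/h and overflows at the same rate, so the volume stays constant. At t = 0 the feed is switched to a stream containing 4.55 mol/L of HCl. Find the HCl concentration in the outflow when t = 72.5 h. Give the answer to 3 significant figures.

4.18 mol/L

Species balance on the tank: V dC/dt = Q(C_in − C).
Rewrite as dC/dt + C/τ = C_in/τ, τ = V/Q = 28.931 h.
This is linear first-order; C(t) = C_in + (C₀ − C_in) e^(−t/τ).
C(72.5) = 4.55 + (0 − 4.55)·e^(−72.5/28.931) = 4.55 + (-4.5500)·0.081600 = 4.1787 mol/L.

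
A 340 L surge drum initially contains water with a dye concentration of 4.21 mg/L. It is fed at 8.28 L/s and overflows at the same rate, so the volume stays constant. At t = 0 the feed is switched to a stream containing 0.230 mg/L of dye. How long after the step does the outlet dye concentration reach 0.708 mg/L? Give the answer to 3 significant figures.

87.0 s

Species balance: V dC/dt = Q(C_in − C) ⇒ τ = V/Q = 41.063 s.
C(t) = C_in + (C₀ − C_in) e^(−t/τ). Set C = 0.708 and solve for t:
e^(−t/τ) = (C − C_in)/(C₀ − C_in) = (0.708 − 0.230)/(4.21 − 0.230) = 0.12010
t = −τ ln(…) = 41.063 × 2.1194 = 87.030 s.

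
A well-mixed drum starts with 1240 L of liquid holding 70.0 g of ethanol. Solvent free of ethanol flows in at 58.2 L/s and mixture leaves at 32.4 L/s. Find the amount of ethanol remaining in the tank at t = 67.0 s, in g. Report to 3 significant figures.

Total volume: dV/dt = Q_in − Q_out = 25.800 L/s, so V(t) = 1240 + 25.800 t and V(67.0) = 2968.6 L.
No ethanol enters, so dm/dt = −Q_out · (m/V).
Separate: dm/m = −Q_out dt/V(t) ⇒ ln(m/m₀) = −(Q_out/(Q_in−Q_out)) ln(V/V₀).
m = m₀ (V₀/V)^(Q_out/(Q_in−Q_out)) = 70.0 × (1240/2968.6)^(1.2558) = 23.387 g.

23.4 g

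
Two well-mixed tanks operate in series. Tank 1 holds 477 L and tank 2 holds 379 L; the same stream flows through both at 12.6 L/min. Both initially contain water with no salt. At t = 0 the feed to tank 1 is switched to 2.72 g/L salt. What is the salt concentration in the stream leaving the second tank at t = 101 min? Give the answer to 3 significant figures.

Time constants: τᵢ = Vᵢ/Q for each well-mixed tank.
τ₁ = 477/12.6 = 37.857 min; τ₂ = 379/12.6 = 30.079 min.
Tank 1: C₁ = C_in(1 − e^(−t/τ₁)). Tank 2 (τ₁ ≠ τ₂): C₂ = C_in[1 − (τ₁ e^(−t/τ₁) − τ₂ e^(−t/τ₂))/(τ₁ − τ₂)].
At t = 101: e^(−t/τ₁) = 0.069396, e^(−t/τ₂) = 0.034812.
C₂ = 2.72·[1 − (37.857·0.069396 − 30.079·0.034812)/(7.7778)] = 2.72·0.79686 = 2.1674 g/L.

2.17 g/L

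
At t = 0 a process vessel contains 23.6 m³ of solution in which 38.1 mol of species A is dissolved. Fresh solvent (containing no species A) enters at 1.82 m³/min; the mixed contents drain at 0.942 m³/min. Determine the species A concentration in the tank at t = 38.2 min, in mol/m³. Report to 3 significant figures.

Total volume: dV/dt = Q_in − Q_out = 0.87800 m³/min, so V(t) = 23.6 + 0.87800 t and V(38.2) = 57.140 m³.
Species balance (pure solvent in): dm/dt = −Q_out · m/V(t).
dm/m = −Q_out dt/(V₀ + 0.87800 t); integrating gives ln(m/m₀) = −(Q_out/(Q_in−Q_out)) ln(V/V₀).
m = m₀ (V₀/V)^(Q_out/(Q_in−Q_out)) = 38.1 × (23.6/57.140)^(1.0729) = 14.754 mol.
C = m/V = 14.754/57.140 = 0.25821 mol/m³.

0.258 mol/m³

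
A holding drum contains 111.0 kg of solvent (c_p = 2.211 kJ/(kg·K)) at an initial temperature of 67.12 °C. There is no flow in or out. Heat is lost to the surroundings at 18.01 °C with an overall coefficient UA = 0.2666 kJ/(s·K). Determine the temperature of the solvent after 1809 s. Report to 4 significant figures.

Energy balance: M c_p dT/dt = −UA(T − T_amb).
dT/dt = (T_ss − T)/τ with T_ss = T_amb = 18.0100 °C, τ = M c_p/UA = 111.0·2.211/0.2666 = 920.559 s.
Solution: T(t) = T_ss + (T₀ − T_ss) e^(−t/τ).
T(1809) = 18.0100 + (49.1100)·0.140140 = 24.8923 °C.

24.89 °C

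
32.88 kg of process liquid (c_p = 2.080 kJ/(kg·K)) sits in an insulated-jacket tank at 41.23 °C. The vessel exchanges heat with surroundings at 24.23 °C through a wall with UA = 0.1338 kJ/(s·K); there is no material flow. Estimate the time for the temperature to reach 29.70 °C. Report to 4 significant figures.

Lumped-capacitance energy balance: M c_p dT/dt = UA(T_amb − T).
τ = M c_p/UA = 511.139 s; T_ss = T_amb = 24.2300 °C.
T(t) = T_ss + (T₀ − T_ss)e^(−t/τ); set T = 29.70:
t = −τ ln[(T − T_ss)/(T₀ − T_ss)] = −511.139 · ln(0.321765) = 579.598 s.

579.6 s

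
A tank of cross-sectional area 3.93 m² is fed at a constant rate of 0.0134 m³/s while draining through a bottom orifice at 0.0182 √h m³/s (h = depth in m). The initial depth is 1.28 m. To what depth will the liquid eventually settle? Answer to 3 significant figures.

Level balance: A dh/dt = 0.0134 − 0.0182 √h. Setting dh/dt = 0:
Q_in = 0.0182 √h_ss ⇒ √h_ss = 0.0134/0.0182 = 0.73626.
h_ss = 0.73626² = 0.54208 m. (Since h₀ = 1.28 m > h_ss, the level will fall toward this value.)

0.542 m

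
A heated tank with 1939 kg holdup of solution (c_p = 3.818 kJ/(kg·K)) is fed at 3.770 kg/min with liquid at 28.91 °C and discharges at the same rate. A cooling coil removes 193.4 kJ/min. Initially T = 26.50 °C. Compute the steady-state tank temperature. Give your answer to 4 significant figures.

15.47 °C

M c_p dT/dt = ṁ c_p (T_in − T) − Q̇.
At steady state dT/dt = 0 ⇒ T_ss = T_in − Q̇/(ṁ c_p) = 28.91 − 193.4/(3.770·3.818) = 15.4737 °C.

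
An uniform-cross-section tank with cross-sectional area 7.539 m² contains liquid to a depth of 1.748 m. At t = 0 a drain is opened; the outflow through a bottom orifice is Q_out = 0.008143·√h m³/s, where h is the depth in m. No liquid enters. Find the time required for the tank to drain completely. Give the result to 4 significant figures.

Volume balance on the tank: A dh/dt = −0.008143 √h.
∫ h^(−1/2) dh = −(0.008143/A) ∫ dt, giving 2√h = 2√h₀ − (0.008143/A) t.
Set h = 0: 2√h₀ = (0.008143/A) t_empty ⇒ t_empty = 2A√h₀/0.008143.
t_empty = 2·7.539·√1.748/0.008143 = 15.0780·1.32212/0.008143 = 2448.10 s.

2448 s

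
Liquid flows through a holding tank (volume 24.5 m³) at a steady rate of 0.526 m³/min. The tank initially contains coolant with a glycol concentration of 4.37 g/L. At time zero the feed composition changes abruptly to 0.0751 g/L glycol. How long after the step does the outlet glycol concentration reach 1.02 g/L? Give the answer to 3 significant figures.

Unsteady species balance (constant V, well mixed): V dC/dt = Q(C_in − C), so τ = V/Q = 46.578 min.
C(t) = C_in + (C₀ − C_in) e^(−t/τ). Set C = 1.02 and solve for t:
e^(−t/τ) = (C − C_in)/(C₀ − C_in) = (1.02 − 0.0751)/(4.37 − 0.0751) = 0.22001
t = −τ ln(…) = 46.578 × 1.5141 = 70.524 min.

70.5 min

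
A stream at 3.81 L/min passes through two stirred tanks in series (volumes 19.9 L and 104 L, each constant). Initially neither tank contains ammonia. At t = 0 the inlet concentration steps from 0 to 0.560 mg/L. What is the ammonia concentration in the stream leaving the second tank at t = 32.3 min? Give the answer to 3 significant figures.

Species balance on tank i: dCᵢ/dt = (Cᵢ₋₁ − Cᵢ)/τᵢ with τᵢ = Vᵢ/Q.
τ₁ = 19.9/3.81 = 5.2231 min; τ₂ = 104/3.81 = 27.297 min.
Solving the cascade with C₁(0)=C₂(0)=0 gives C₂(t) = C_in[1 − (τ₁ e^(−t/τ₁) − τ₂ e^(−t/τ₂))/(τ₁ − τ₂)].
At t = 32.3: e^(−t/τ₁) = 0.0020620, e^(−t/τ₂) = 0.30627.
C₂ = 0.560·[1 − (5.2231·0.0020620 − 27.297·0.30627)/(-22.073)] = 0.560·0.62175 = 0.34818 mg/L.

0.348 mg/L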